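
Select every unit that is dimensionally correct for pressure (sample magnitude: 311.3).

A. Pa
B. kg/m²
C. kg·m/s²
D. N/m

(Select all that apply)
A

pressure has SI base units: kg / (m * s^2)

Checking each option against kg / (m * s^2):
  A. Pa: ✓ matches
  B. kg/m²: ✗ does not match
  C. kg·m/s²: ✗ does not match
  D. N/m: ✗ does not match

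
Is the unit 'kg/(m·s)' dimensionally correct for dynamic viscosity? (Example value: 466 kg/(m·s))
Yes

dynamic viscosity has SI base units: kg / (m * s)
kg/(m·s) reduces to the same SI base units, so it is a valid unit for dynamic viscosity.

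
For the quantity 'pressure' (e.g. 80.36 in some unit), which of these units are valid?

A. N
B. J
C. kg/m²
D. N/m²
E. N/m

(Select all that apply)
D

pressure has SI base units: kg / (m * s^2)

Checking each option against kg / (m * s^2):
  A. N: ✗ does not match
  B. J: ✗ does not match
  C. kg/m²: ✗ does not match
  D. N/m²: ✓ matches
  E. N/m: ✗ does not match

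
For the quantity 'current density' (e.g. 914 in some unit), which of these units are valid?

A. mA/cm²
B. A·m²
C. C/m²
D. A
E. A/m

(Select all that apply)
A

current density has SI base units: A / m^2

Checking each option against A / m^2:
  A. mA/cm²: ✓ matches
  B. A·m²: ✗ does not match
  C. C/m²: ✗ does not match
  D. A: ✗ does not match
  E. A/m: ✗ does not match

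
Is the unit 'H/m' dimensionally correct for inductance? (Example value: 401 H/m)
No

inductance has SI base units: kg * m^2 / (A^2 * s^2)
H/m does NOT reduce to kg * m^2 / (A^2 * s^2); a valid unit for inductance would be e.g. H.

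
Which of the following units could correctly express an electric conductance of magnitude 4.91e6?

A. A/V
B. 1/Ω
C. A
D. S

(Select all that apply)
A, B, D

electric conductance has SI base units: A^2 * s^3 / (kg * m^2)

Checking each option against A^2 * s^3 / (kg * m^2):
  A. A/V: ✓ matches
  B. 1/Ω: ✓ matches
  C. A: ✗ does not match
  D. S: ✓ matches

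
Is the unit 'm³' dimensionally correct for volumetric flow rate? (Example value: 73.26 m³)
No

volumetric flow rate has SI base units: m^3 / s
m³ does NOT reduce to m^3 / s; a valid unit for volumetric flow rate would be e.g. m³/s.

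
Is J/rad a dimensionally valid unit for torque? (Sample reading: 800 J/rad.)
Yes

torque has SI base units: kg * m^2 / s^2
J/rad reduces to the same SI base units, so it is a valid unit for torque.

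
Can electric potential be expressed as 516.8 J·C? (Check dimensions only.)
No

electric potential has SI base units: kg * m^2 / (A * s^3)
J·C does NOT reduce to kg * m^2 / (A * s^3); a valid unit for electric potential would be e.g. V.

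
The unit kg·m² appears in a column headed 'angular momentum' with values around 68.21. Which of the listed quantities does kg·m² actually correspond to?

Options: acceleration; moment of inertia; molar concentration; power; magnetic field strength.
moment of inertia

angular momentum should have units dimensionally equivalent to kg * m^2 / s (e.g. kg·m²/s).
The given unit 'kg·m²' reduces to kg * m^2. Of the listed options, that is the dimensionality of moment of inertia.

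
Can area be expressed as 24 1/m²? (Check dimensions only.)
No

area has SI base units: m^2
1/m² does NOT reduce to m^2; a valid unit for area would be e.g. m².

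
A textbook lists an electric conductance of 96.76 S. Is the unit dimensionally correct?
Yes

electric conductance has SI base units: A^2 * s^3 / (kg * m^2)
S reduces to the same SI base units, so it is a valid unit for electric conductance.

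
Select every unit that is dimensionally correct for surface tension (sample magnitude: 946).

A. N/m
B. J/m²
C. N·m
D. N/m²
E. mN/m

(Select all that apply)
A, B, E

surface tension has SI base units: kg / s^2

Checking each option against kg / s^2:
  A. N/m: ✓ matches
  B. J/m²: ✓ matches
  C. N·m: ✗ does not match
  D. N/m²: ✗ does not match
  E. mN/m: ✓ matches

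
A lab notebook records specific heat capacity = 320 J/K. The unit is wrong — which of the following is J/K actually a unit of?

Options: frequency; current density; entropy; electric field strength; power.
entropy

specific heat capacity should have units dimensionally equivalent to m^2 / (s^2 * K) (e.g. J/(kg·K)).
The given unit 'J/K' reduces to kg * m^2 / (s^2 * K). Of the listed options, that is the dimensionality of entropy.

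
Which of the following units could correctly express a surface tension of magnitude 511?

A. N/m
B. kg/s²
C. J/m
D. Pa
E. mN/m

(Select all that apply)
A, B, E

surface tension has SI base units: kg / s^2

Checking each option against kg / s^2:
  A. N/m: ✓ matches
  B. kg/s²: ✓ matches
  C. J/m: ✗ does not match
  D. Pa: ✗ does not match
  E. mN/m: ✓ matches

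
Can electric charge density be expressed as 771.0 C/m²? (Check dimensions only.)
No

electric charge density has SI base units: A * s / m^3
C/m² does NOT reduce to A * s / m^3; a valid unit for electric charge density would be e.g. C/m³.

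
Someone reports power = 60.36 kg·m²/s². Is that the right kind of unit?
No

power has SI base units: kg * m^2 / s^3
kg·m²/s² does NOT reduce to kg * m^2 / s^3; a valid unit for power would be e.g. W.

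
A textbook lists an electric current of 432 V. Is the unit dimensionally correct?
No

electric current has SI base units: A
V does NOT reduce to A; a valid unit for electric current would be e.g. A.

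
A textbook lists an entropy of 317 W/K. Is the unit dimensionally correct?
No

entropy has SI base units: kg * m^2 / (s^2 * K)
W/K does NOT reduce to kg * m^2 / (s^2 * K); a valid unit for entropy would be e.g. J/K.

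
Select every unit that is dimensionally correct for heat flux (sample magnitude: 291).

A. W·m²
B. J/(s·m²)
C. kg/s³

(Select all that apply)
B, C

heat flux has SI base units: kg / s^3

Checking each option against kg / s^3:
  A. W·m²: ✗ does not match
  B. J/(s·m²): ✓ matches
  C. kg/s³: ✓ matches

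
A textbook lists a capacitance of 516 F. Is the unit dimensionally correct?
Yes

capacitance has SI base units: A^2 * s^4 / (kg * m^2)
F reduces to the same SI base units, so it is a valid unit for capacitance.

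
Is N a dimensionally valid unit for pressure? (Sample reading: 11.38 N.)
No

pressure has SI base units: kg / (m * s^2)
N does NOT reduce to kg / (m * s^2); a valid unit for pressure would be e.g. Pa.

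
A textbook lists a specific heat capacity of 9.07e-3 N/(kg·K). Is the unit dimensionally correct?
No

specific heat capacity has SI base units: m^2 / (s^2 * K)
N/(kg·K) does NOT reduce to m^2 / (s^2 * K); a valid unit for specific heat capacity would be e.g. J/(kg·K).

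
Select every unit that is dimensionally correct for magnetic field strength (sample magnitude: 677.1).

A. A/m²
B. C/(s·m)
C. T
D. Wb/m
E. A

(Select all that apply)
B

magnetic field strength has SI base units: A / m

Checking each option against A / m:
  A. A/m²: ✗ does not match
  B. C/(s·m): ✓ matches
  C. T: ✗ does not match
  D. Wb/m: ✗ does not match
  E. A: ✗ does not match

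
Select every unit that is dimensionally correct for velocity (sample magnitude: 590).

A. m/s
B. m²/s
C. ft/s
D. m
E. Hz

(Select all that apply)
A, C

velocity has SI base units: m / s

Checking each option against m / s:
  A. m/s: ✓ matches
  B. m²/s: ✗ does not match
  C. ft/s: ✓ matches
  D. m: ✗ does not match
  E. Hz: ✗ does not match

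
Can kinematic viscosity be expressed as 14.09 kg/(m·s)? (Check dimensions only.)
No

kinematic viscosity has SI base units: m^2 / s
kg/(m·s) does NOT reduce to m^2 / s; a valid unit for kinematic viscosity would be e.g. m²/s.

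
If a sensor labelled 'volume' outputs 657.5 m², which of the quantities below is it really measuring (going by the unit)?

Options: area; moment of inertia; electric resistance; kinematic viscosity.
area

volume should have units dimensionally equivalent to m^3 (e.g. m³).
The given unit 'm²' reduces to m^2. Of the listed options, that is the dimensionality of area.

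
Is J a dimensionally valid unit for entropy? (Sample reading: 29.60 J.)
No

entropy has SI base units: kg * m^2 / (s^2 * K)
J does NOT reduce to kg * m^2 / (s^2 * K); a valid unit for entropy would be e.g. J/K.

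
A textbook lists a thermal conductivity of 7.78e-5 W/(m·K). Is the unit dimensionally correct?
Yes

thermal conductivity has SI base units: kg * m / (s^3 * K)
W/(m·K) reduces to the same SI base units, so it is a valid unit for thermal conductivity.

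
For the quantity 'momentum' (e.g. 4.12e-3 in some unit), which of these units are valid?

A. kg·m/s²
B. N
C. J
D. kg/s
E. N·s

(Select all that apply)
E

momentum has SI base units: kg * m / s

Checking each option against kg * m / s:
  A. kg·m/s²: ✗ does not match
  B. N: ✗ does not match
  C. J: ✗ does not match
  D. kg/s: ✗ does not match
  E. N·s: ✓ matches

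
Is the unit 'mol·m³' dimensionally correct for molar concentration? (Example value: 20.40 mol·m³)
No

molar concentration has SI base units: mol / m^3
mol·m³ does NOT reduce to mol / m^3; a valid unit for molar concentration would be e.g. mol/m³.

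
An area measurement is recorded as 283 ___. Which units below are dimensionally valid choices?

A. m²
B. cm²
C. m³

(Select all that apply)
A, B

area has SI base units: m^2

Checking each option against m^2:
  A. m²: ✓ matches
  B. cm²: ✓ matches
  C. m³: ✗ does not match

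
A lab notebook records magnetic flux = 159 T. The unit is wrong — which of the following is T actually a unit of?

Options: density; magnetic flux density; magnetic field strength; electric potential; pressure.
magnetic flux density

magnetic flux should have units dimensionally equivalent to kg * m^2 / (A * s^2) (e.g. Wb).
The given unit 'T' reduces to kg / (A * s^2). Of the listed options, that is the dimensionality of magnetic flux density.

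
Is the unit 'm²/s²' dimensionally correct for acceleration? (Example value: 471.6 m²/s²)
No

acceleration has SI base units: m / s^2
m²/s² does NOT reduce to m / s^2; a valid unit for acceleration would be e.g. m/s².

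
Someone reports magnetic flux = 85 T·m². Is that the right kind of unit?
Yes

magnetic flux has SI base units: kg * m^2 / (A * s^2)
T·m² reduces to the same SI base units, so it is a valid unit for magnetic flux.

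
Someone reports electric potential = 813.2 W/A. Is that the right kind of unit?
Yes

electric potential has SI base units: kg * m^2 / (A * s^3)
W/A reduces to the same SI base units, so it is a valid unit for electric potential.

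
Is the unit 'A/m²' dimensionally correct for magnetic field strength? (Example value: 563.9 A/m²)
No

magnetic field strength has SI base units: A / m
A/m² does NOT reduce to A / m; a valid unit for magnetic field strength would be e.g. A/m.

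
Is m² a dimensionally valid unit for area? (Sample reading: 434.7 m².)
Yes

area has SI base units: m^2
m² reduces to the same SI base units, so it is a valid unit for area.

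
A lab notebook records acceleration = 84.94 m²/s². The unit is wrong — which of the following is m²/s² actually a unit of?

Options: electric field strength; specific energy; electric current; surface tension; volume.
specific energy

acceleration should have units dimensionally equivalent to m / s^2 (e.g. m/s²).
The given unit 'm²/s²' reduces to m^2 / s^2. Of the listed options, that is the dimensionality of specific energy.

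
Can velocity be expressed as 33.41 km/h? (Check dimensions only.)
Yes

velocity has SI base units: m / s
km/h reduces to the same SI base units, so it is a valid unit for velocity.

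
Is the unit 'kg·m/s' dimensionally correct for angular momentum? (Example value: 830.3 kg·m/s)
No

angular momentum has SI base units: kg * m^2 / s
kg·m/s does NOT reduce to kg * m^2 / s; a valid unit for angular momentum would be e.g. kg·m²/s.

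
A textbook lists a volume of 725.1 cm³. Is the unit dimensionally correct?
Yes

volume has SI base units: m^3
cm³ reduces to the same SI base units, so it is a valid unit for volume.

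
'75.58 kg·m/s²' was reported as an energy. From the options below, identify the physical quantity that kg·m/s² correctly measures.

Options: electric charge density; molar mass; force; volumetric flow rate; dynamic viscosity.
force

energy should have units dimensionally equivalent to kg * m^2 / s^2 (e.g. J).
The given unit 'kg·m/s²' reduces to kg * m / s^2. Of the listed options, that is the dimensionality of force.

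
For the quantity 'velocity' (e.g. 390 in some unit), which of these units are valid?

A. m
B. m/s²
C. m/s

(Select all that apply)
C

velocity has SI base units: m / s

Checking each option against m / s:
  A. m: ✗ does not match
  B. m/s²: ✗ does not match
  C. m/s: ✓ matches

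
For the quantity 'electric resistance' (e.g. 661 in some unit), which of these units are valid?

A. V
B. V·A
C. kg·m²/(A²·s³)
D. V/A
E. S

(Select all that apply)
C, D

electric resistance has SI base units: kg * m^2 / (A^2 * s^3)

Checking each option against kg * m^2 / (A^2 * s^3):
  A. V: ✗ does not match
  B. V·A: ✗ does not match
  C. kg·m²/(A²·s³): ✓ matches
  D. V/A: ✓ matches
  E. S: ✗ does not match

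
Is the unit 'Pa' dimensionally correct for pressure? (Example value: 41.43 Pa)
Yes

pressure has SI base units: kg / (m * s^2)
Pa reduces to the same SI base units, so it is a valid unit for pressure.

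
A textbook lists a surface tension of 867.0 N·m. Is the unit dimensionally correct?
No

surface tension has SI base units: kg / s^2
N·m does NOT reduce to kg / s^2; a valid unit for surface tension would be e.g. N/m.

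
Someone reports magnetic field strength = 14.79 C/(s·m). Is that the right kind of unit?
Yes

magnetic field strength has SI base units: A / m
C/(s·m) reduces to the same SI base units, so it is a valid unit for magnetic field strength.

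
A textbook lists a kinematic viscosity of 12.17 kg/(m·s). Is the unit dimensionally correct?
No

kinematic viscosity has SI base units: m^2 / s
kg/(m·s) does NOT reduce to m^2 / s; a valid unit for kinematic viscosity would be e.g. m²/s.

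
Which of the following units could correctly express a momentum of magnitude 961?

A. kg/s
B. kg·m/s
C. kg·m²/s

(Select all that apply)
B

momentum has SI base units: kg * m / s

Checking each option against kg * m / s:
  A. kg/s: ✗ does not match
  B. kg·m/s: ✓ matches
  C. kg·m²/s: ✗ does not match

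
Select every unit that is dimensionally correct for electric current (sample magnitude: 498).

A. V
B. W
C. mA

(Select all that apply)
C

electric current has SI base units: A

Checking each option against A:
  A. V: ✗ does not match
  B. W: ✗ does not match
  C. mA: ✓ matches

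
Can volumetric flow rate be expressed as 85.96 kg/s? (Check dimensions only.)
No

volumetric flow rate has SI base units: m^3 / s
kg/s does NOT reduce to m^3 / s; a valid unit for volumetric flow rate would be e.g. m³/s.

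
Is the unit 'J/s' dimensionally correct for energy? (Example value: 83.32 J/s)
No

energy has SI base units: kg * m^2 / s^2
J/s does NOT reduce to kg * m^2 / s^2; a valid unit for energy would be e.g. J.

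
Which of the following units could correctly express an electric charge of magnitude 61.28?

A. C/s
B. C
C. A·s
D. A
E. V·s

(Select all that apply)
B, C

electric charge has SI base units: A * s

Checking each option against A * s:
  A. C/s: ✗ does not match
  B. C: ✓ matches
  C. A·s: ✓ matches
  D. A: ✗ does not match
  E. V·s: ✗ does not match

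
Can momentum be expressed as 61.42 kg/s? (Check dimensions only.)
No

momentum has SI base units: kg * m / s
kg/s does NOT reduce to kg * m / s; a valid unit for momentum would be e.g. kg·m/s.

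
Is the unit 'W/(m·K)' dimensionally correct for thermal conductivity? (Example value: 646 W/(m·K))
Yes

thermal conductivity has SI base units: kg * m / (s^3 * K)
W/(m·K) reduces to the same SI base units, so it is a valid unit for thermal conductivity.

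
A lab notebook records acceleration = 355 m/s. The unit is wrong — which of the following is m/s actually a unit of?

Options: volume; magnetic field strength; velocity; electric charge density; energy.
velocity

acceleration should have units dimensionally equivalent to m / s^2 (e.g. m/s²).
The given unit 'm/s' reduces to m / s. Of the listed options, that is the dimensionality of velocity.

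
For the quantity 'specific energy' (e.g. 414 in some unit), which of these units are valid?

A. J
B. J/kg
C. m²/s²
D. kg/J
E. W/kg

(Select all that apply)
B, C

specific energy has SI base units: m^2 / s^2

Checking each option against m^2 / s^2:
  A. J: ✗ does not match
  B. J/kg: ✓ matches
  C. m²/s²: ✓ matches
  D. kg/J: ✗ does not match
  E. W/kg: ✗ does not match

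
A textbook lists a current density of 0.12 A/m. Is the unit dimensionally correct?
No

current density has SI base units: A / m^2
A/m does NOT reduce to A / m^2; a valid unit for current density would be e.g. A/m².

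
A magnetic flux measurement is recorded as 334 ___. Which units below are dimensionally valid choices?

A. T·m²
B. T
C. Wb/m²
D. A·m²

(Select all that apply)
A

magnetic flux has SI base units: kg * m^2 / (A * s^2)

Checking each option against kg * m^2 / (A * s^2):
  A. T·m²: ✓ matches
  B. T: ✗ does not match
  C. Wb/m²: ✗ does not match
  D. A·m²: ✗ does not match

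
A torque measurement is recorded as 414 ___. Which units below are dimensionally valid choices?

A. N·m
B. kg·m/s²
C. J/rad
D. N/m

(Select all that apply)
A, C

torque has SI base units: kg * m^2 / s^2

Checking each option against kg * m^2 / s^2:
  A. N·m: ✓ matches
  B. kg·m/s²: ✗ does not match
  C. J/rad: ✓ matches
  D. N/m: ✗ does not match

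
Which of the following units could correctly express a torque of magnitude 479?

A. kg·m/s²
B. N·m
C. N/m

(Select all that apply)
B

torque has SI base units: kg * m^2 / s^2

Checking each option against kg * m^2 / s^2:
  A. kg·m/s²: ✗ does not match
  B. N·m: ✓ matches
  C. N/m: ✗ does not match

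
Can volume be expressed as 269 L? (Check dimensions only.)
Yes

volume has SI base units: m^3
L reduces to the same SI base units, so it is a valid unit for volume.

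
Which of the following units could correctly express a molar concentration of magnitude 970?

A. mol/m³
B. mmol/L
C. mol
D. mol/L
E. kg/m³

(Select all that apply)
A, B, D

molar concentration has SI base units: mol / m^3

Checking each option against mol / m^3:
  A. mol/m³: ✓ matches
  B. mmol/L: ✓ matches
  C. mol: ✗ does not match
  D. mol/L: ✓ matches
  E. kg/m³: ✗ does not match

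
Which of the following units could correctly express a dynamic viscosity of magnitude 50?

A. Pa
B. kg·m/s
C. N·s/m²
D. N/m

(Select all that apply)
C

dynamic viscosity has SI base units: kg / (m * s)

Checking each option against kg / (m * s):
  A. Pa: ✗ does not match
  B. kg·m/s: ✗ does not match
  C. N·s/m²: ✓ matches
  D. N/m: ✗ does not match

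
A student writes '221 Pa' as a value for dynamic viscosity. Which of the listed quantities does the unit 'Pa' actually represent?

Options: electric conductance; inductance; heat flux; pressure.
pressure

dynamic viscosity should have units dimensionally equivalent to kg / (m * s) (e.g. Pa·s).
The given unit 'Pa' reduces to kg / (m * s^2). Of the listed options, that is the dimensionality of pressure.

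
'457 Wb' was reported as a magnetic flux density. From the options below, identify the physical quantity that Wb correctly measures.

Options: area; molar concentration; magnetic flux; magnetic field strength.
magnetic flux

magnetic flux density should have units dimensionally equivalent to kg / (A * s^2) (e.g. T).
The given unit 'Wb' reduces to kg * m^2 / (A * s^2). Of the listed options, that is the dimensionality of magnetic flux.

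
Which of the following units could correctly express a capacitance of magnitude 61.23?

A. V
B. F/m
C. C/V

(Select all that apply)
C

capacitance has SI base units: A^2 * s^4 / (kg * m^2)

Checking each option against A^2 * s^4 / (kg * m^2):
  A. V: ✗ does not match
  B. F/m: ✗ does not match
  C. C/V: ✓ matches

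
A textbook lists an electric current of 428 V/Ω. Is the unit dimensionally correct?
Yes

electric current has SI base units: A
V/Ω reduces to the same SI base units, so it is a valid unit for electric current.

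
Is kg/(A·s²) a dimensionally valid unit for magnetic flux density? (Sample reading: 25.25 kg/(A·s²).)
Yes

magnetic flux density has SI base units: kg / (A * s^2)
kg/(A·s²) reduces to the same SI base units, so it is a valid unit for magnetic flux density.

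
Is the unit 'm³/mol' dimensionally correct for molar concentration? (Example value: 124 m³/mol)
No

molar concentration has SI base units: mol / m^3
m³/mol does NOT reduce to mol / m^3; a valid unit for molar concentration would be e.g. mol/m³.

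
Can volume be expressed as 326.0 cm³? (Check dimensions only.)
Yes

volume has SI base units: m^3
cm³ reduces to the same SI base units, so it is a valid unit for volume.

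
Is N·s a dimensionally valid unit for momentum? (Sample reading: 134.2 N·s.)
Yes

momentum has SI base units: kg * m / s
N·s reduces to the same SI base units, so it is a valid unit for momentum.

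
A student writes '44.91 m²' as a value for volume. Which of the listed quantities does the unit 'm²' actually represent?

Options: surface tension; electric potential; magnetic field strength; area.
area

volume should have units dimensionally equivalent to m^3 (e.g. m³).
The given unit 'm²' reduces to m^2. Of the listed options, that is the dimensionality of area.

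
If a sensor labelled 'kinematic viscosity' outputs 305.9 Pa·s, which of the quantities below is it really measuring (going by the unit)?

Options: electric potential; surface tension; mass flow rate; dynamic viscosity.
dynamic viscosity

kinematic viscosity should have units dimensionally equivalent to m^2 / s (e.g. m²/s).
The given unit 'Pa·s' reduces to kg / (m * s). Of the listed options, that is the dimensionality of dynamic viscosity.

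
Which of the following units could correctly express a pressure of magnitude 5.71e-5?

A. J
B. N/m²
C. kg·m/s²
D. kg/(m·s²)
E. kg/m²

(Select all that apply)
B, D

pressure has SI base units: kg / (m * s^2)

Checking each option against kg / (m * s^2):
  A. J: ✗ does not match
  B. N/m²: ✓ matches
  C. kg·m/s²: ✗ does not match
  D. kg/(m·s²): ✓ matches
  E. kg/m²: ✗ does not match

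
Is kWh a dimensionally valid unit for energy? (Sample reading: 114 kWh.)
Yes

energy has SI base units: kg * m^2 / s^2
kWh reduces to the same SI base units, so it is a valid unit for energy.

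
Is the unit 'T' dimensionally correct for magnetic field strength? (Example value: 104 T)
No

magnetic field strength has SI base units: A / m
T does NOT reduce to A / m; a valid unit for magnetic field strength would be e.g. A/m.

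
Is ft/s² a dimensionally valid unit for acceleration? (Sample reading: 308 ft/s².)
Yes

acceleration has SI base units: m / s^2
ft/s² reduces to the same SI base units, so it is a valid unit for acceleration.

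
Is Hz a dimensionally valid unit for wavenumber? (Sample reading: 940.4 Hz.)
No

wavenumber has SI base units: 1 / m
Hz does NOT reduce to 1 / m; a valid unit for wavenumber would be e.g. 1/m.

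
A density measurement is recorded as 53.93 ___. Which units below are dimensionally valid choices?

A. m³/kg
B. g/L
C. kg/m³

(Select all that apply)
B, C

density has SI base units: kg / m^3

Checking each option against kg / m^3:
  A. m³/kg: ✗ does not match
  B. g/L: ✓ matches
  C. kg/m³: ✓ matches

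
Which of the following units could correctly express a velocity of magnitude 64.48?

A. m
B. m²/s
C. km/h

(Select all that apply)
C

velocity has SI base units: m / s

Checking each option against m / s:
  A. m: ✗ does not match
  B. m²/s: ✗ does not match
  C. km/h: ✓ matches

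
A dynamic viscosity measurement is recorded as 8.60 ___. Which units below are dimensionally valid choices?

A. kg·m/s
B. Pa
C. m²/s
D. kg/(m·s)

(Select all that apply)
D

dynamic viscosity has SI base units: kg / (m * s)

Checking each option against kg / (m * s):
  A. kg·m/s: ✗ does not match
  B. Pa: ✗ does not match
  C. m²/s: ✗ does not match
  D. kg/(m·s): ✓ matches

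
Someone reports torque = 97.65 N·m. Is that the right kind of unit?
Yes

torque has SI base units: kg * m^2 / s^2
N·m reduces to the same SI base units, so it is a valid unit for torque.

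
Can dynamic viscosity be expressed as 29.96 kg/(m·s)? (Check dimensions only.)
Yes

dynamic viscosity has SI base units: kg / (m * s)
kg/(m·s) reduces to the same SI base units, so it is a valid unit for dynamic viscosity.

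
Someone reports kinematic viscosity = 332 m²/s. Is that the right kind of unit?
Yes

kinematic viscosity has SI base units: m^2 / s
m²/s reduces to the same SI base units, so it is a valid unit for kinematic viscosity.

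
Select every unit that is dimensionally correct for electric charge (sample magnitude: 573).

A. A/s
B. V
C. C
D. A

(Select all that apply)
C

electric charge has SI base units: A * s

Checking each option against A * s:
  A. A/s: ✗ does not match
  B. V: ✗ does not match
  C. C: ✓ matches
  D. A: ✗ does not match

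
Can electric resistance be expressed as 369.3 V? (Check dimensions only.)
No

electric resistance has SI base units: kg * m^2 / (A^2 * s^3)
V does NOT reduce to kg * m^2 / (A^2 * s^3); a valid unit for electric resistance would be e.g. Ω.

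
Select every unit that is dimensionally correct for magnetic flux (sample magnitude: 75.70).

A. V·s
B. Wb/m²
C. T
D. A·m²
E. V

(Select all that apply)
A

magnetic flux has SI base units: kg * m^2 / (A * s^2)

Checking each option against kg * m^2 / (A * s^2):
  A. V·s: ✓ matches
  B. Wb/m²: ✗ does not match
  C. T: ✗ does not match
  D. A·m²: ✗ does not match
  E. V: ✗ does not match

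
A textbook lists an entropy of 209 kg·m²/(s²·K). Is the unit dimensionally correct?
Yes

entropy has SI base units: kg * m^2 / (s^2 * K)
kg·m²/(s²·K) reduces to the same SI base units, so it is a valid unit for entropy.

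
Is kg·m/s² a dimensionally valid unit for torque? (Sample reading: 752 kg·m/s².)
No

torque has SI base units: kg * m^2 / s^2
kg·m/s² does NOT reduce to kg * m^2 / s^2; a valid unit for torque would be e.g. N·m.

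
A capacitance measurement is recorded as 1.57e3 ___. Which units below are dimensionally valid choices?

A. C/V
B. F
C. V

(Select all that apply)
A, B

capacitance has SI base units: A^2 * s^4 / (kg * m^2)

Checking each option against A^2 * s^4 / (kg * m^2):
  A. C/V: ✓ matches
  B. F: ✓ matches
  C. V: ✗ does not match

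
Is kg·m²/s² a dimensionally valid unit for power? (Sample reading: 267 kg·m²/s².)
No

power has SI base units: kg * m^2 / s^3
kg·m²/s² does NOT reduce to kg * m^2 / s^3; a valid unit for power would be e.g. W.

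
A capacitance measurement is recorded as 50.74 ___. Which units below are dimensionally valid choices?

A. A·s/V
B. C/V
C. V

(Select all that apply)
A, B

capacitance has SI base units: A^2 * s^4 / (kg * m^2)

Checking each option against A^2 * s^4 / (kg * m^2):
  A. A·s/V: ✓ matches
  B. C/V: ✓ matches
  C. V: ✗ does not match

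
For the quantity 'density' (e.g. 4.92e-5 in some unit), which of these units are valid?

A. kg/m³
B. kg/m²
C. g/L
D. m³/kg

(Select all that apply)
A, C

density has SI base units: kg / m^3

Checking each option against kg / m^3:
  A. kg/m³: ✓ matches
  B. kg/m²: ✗ does not match
  C. g/L: ✓ matches
  D. m³/kg: ✗ does not match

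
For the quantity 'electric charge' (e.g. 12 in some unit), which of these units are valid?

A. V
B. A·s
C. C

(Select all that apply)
B, C

electric charge has SI base units: A * s

Checking each option against A * s:
  A. V: ✗ does not match
  B. A·s: ✓ matches
  C. C: ✓ matches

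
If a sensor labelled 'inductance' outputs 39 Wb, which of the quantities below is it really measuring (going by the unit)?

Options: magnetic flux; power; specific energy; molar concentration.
magnetic flux

inductance should have units dimensionally equivalent to kg * m^2 / (A^2 * s^2) (e.g. H).
The given unit 'Wb' reduces to kg * m^2 / (A * s^2). Of the listed options, that is the dimensionality of magnetic flux.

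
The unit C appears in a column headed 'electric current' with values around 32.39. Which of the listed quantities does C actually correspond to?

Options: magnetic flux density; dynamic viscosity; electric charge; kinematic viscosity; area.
electric charge

electric current should have units dimensionally equivalent to A (e.g. A).
The given unit 'C' reduces to A * s. Of the listed options, that is the dimensionality of electric charge.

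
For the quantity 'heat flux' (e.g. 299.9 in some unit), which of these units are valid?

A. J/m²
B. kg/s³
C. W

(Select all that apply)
B

heat flux has SI base units: kg / s^3

Checking each option against kg / s^3:
  A. J/m²: ✗ does not match
  B. kg/s³: ✓ matches
  C. W: ✗ does not match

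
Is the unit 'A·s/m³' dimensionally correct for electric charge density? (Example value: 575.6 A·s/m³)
Yes

electric charge density has SI base units: A * s / m^3
A·s/m³ reduces to the same SI base units, so it is a valid unit for electric charge density.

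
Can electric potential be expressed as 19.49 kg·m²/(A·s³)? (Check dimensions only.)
Yes

electric potential has SI base units: kg * m^2 / (A * s^3)
kg·m²/(A·s³) reduces to the same SI base units, so it is a valid unit for electric potential.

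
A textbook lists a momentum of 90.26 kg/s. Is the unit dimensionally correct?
No

momentum has SI base units: kg * m / s
kg/s does NOT reduce to kg * m / s; a valid unit for momentum would be e.g. kg·m/s.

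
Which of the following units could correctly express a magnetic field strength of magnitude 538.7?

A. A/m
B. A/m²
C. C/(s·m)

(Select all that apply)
A, C

magnetic field strength has SI base units: A / m

Checking each option against A / m:
  A. A/m: ✓ matches
  B. A/m²: ✗ does not match
  C. C/(s·m): ✓ matches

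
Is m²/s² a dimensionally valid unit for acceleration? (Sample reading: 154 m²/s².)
No

acceleration has SI base units: m / s^2
m²/s² does NOT reduce to m / s^2; a valid unit for acceleration would be e.g. m/s².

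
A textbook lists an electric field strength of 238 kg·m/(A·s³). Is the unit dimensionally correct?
Yes

electric field strength has SI base units: kg * m / (A * s^3)
kg·m/(A·s³) reduces to the same SI base units, so it is a valid unit for electric field strength.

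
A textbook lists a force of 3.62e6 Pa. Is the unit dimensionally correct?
No

force has SI base units: kg * m / s^2
Pa does NOT reduce to kg * m / s^2; a valid unit for force would be e.g. N.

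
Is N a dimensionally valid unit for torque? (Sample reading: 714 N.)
No

torque has SI base units: kg * m^2 / s^2
N does NOT reduce to kg * m^2 / s^2; a valid unit for torque would be e.g. N·m.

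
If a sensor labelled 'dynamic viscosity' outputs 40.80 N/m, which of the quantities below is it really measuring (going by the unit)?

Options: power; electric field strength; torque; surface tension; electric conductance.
surface tension

dynamic viscosity should have units dimensionally equivalent to kg / (m * s) (e.g. Pa·s).
The given unit 'N/m' reduces to kg / s^2. Of the listed options, that is the dimensionality of surface tension.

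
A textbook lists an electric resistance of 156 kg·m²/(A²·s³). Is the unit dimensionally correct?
Yes

electric resistance has SI base units: kg * m^2 / (A^2 * s^3)
kg·m²/(A²·s³) reduces to the same SI base units, so it is a valid unit for electric resistance.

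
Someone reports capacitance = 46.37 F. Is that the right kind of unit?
Yes

capacitance has SI base units: A^2 * s^4 / (kg * m^2)
F reduces to the same SI base units, so it is a valid unit for capacitance.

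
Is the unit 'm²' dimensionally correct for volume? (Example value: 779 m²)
No

volume has SI base units: m^3
m² does NOT reduce to m^3; a valid unit for volume would be e.g. m³.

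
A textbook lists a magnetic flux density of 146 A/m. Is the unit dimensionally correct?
No

magnetic flux density has SI base units: kg / (A * s^2)
A/m does NOT reduce to kg / (A * s^2); a valid unit for magnetic flux density would be e.g. T.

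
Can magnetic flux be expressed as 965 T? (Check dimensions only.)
No

magnetic flux has SI base units: kg * m^2 / (A * s^2)
T does NOT reduce to kg * m^2 / (A * s^2); a valid unit for magnetic flux would be e.g. Wb.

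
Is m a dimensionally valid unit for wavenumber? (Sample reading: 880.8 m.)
No

wavenumber has SI base units: 1 / m
m does NOT reduce to 1 / m; a valid unit for wavenumber would be e.g. 1/m.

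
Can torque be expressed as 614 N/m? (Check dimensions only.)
No

torque has SI base units: kg * m^2 / s^2
N/m does NOT reduce to kg * m^2 / s^2; a valid unit for torque would be e.g. N·m.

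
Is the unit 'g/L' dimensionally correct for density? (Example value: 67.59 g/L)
Yes

density has SI base units: kg / m^3
g/L reduces to the same SI base units, so it is a valid unit for density.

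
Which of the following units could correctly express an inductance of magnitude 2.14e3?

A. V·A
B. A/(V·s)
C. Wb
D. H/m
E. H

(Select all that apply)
E

inductance has SI base units: kg * m^2 / (A^2 * s^2)

Checking each option against kg * m^2 / (A^2 * s^2):
  A. V·A: ✗ does not match
  B. A/(V·s): ✗ does not match
  C. Wb: ✗ does not match
  D. H/m: ✗ does not match
  E. H: ✓ matches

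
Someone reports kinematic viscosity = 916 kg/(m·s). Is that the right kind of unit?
No

kinematic viscosity has SI base units: m^2 / s
kg/(m·s) does NOT reduce to m^2 / s; a valid unit for kinematic viscosity would be e.g. m²/s.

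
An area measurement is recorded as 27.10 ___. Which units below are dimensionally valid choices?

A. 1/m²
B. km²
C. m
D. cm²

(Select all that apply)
B, D

area has SI base units: m^2

Checking each option against m^2:
  A. 1/m²: ✗ does not match
  B. km²: ✓ matches
  C. m: ✗ does not match
  D. cm²: ✓ matches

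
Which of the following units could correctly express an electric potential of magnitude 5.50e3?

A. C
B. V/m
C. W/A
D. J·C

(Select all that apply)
C

electric potential has SI base units: kg * m^2 / (A * s^3)

Checking each option against kg * m^2 / (A * s^3):
  A. C: ✗ does not match
  B. V/m: ✗ does not match
  C. W/A: ✓ matches
  D. J·C: ✗ does not match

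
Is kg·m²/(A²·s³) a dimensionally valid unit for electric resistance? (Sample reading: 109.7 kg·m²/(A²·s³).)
Yes

electric resistance has SI base units: kg * m^2 / (A^2 * s^3)
kg·m²/(A²·s³) reduces to the same SI base units, so it is a valid unit for electric resistance.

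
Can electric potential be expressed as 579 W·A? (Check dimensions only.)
No

electric potential has SI base units: kg * m^2 / (A * s^3)
W·A does NOT reduce to kg * m^2 / (A * s^3); a valid unit for electric potential would be e.g. V.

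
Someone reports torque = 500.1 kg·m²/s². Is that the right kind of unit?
Yes

torque has SI base units: kg * m^2 / s^2
kg·m²/s² reduces to the same SI base units, so it is a valid unit for torque.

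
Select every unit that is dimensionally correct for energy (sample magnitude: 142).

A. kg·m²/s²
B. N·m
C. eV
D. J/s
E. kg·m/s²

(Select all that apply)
A, B, C

energy has SI base units: kg * m^2 / s^2

Checking each option against kg * m^2 / s^2:
  A. kg·m²/s²: ✓ matches
  B. N·m: ✓ matches
  C. eV: ✓ matches
  D. J/s: ✗ does not match
  E. kg·m/s²: ✗ does not match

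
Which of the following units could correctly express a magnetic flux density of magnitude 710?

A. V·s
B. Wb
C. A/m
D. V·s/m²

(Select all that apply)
D

magnetic flux density has SI base units: kg / (A * s^2)

Checking each option against kg / (A * s^2):
  A. V·s: ✗ does not match
  B. Wb: ✗ does not match
  C. A/m: ✗ does not match
  D. V·s/m²: ✓ matches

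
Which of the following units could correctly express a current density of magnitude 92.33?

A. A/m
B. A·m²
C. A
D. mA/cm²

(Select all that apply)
D

current density has SI base units: A / m^2

Checking each option against A / m^2:
  A. A/m: ✗ does not match
  B. A·m²: ✗ does not match
  C. A: ✗ does not match
  D. mA/cm²: ✓ matches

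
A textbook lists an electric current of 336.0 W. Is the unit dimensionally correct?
No

electric current has SI base units: A
W does NOT reduce to A; a valid unit for electric current would be e.g. A.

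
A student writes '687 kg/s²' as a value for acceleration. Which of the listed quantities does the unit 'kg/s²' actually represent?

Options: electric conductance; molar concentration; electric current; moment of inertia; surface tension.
surface tension

acceleration should have units dimensionally equivalent to m / s^2 (e.g. m/s²).
The given unit 'kg/s²' reduces to kg / s^2. Of the listed options, that is the dimensionality of surface tension.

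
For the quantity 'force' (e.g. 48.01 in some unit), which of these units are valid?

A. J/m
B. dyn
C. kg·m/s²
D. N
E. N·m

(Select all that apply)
A, B, C, D

force has SI base units: kg * m / s^2

Checking each option against kg * m / s^2:
  A. J/m: ✓ matches
  B. dyn: ✓ matches
  C. kg·m/s²: ✓ matches
  D. N: ✓ matches
  E. N·m: ✗ does not match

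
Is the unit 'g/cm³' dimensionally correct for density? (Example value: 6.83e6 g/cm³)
Yes

density has SI base units: kg / m^3
g/cm³ reduces to the same SI base units, so it is a valid unit for density.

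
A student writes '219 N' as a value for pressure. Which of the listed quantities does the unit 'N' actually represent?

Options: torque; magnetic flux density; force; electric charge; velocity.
force

pressure should have units dimensionally equivalent to kg / (m * s^2) (e.g. Pa).
The given unit 'N' reduces to kg * m / s^2. Of the listed options, that is the dimensionality of force.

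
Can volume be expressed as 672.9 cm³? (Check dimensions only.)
Yes

volume has SI base units: m^3
cm³ reduces to the same SI base units, so it is a valid unit for volume.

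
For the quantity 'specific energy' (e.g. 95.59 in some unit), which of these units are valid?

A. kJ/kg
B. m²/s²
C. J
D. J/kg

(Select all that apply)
A, B, D

specific energy has SI base units: m^2 / s^2

Checking each option against m^2 / s^2:
  A. kJ/kg: ✓ matches
  B. m²/s²: ✓ matches
  C. J: ✗ does not match
  D. J/kg: ✓ matches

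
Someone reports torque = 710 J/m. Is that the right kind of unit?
No

torque has SI base units: kg * m^2 / s^2
J/m does NOT reduce to kg * m^2 / s^2; a valid unit for torque would be e.g. N·m.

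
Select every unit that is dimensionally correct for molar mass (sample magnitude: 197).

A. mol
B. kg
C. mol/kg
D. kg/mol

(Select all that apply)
D

molar mass has SI base units: kg / mol

Checking each option against kg / mol:
  A. mol: ✗ does not match
  B. kg: ✗ does not match
  C. mol/kg: ✗ does not match
  D. kg/mol: ✓ matches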